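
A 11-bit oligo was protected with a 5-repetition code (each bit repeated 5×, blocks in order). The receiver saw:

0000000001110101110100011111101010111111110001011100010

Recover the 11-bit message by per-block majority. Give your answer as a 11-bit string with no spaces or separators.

Block 1 (00000): 0 ones → 0
Block 2 (00001): 1 one → 0
Block 3 (11010): 3 ones → 1
Block 4 (11101): 4 ones → 1
Block 5 (00011): 2 ones → 0
Block 6 (11110): 4 ones → 1
Block 7 (10101): 3 ones → 1
Block 8 (11111): 5 ones → 1
Block 9 (11000): 2 ones → 0
Block 10 (10111): 4 ones → 1
Block 11 (00010): 1 one → 0

00110111010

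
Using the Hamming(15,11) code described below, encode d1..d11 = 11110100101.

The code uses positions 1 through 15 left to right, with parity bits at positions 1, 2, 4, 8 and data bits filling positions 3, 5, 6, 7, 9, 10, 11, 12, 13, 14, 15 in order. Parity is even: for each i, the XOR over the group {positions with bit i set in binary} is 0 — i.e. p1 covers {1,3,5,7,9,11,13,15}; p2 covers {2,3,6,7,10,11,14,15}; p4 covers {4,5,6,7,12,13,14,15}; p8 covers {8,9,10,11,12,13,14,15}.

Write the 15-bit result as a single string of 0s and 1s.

111111110100101

Place data at non-parity positions: p1 p2 1 p4 1 1 1 p8 0 1 0 0 1 0 1
p1 (pos 1,3,5,7,9,11,13,15): XOR of data positions = 1⊕1⊕1⊕0⊕0⊕1⊕1 = 1
p2 (pos 2,3,6,7,10,11,14,15): XOR of data positions = 1⊕1⊕1⊕1⊕0⊕0⊕1 = 1
p4 (pos 4,5,6,7,12,13,14,15): XOR of data positions = 1⊕1⊕1⊕0⊕1⊕0⊕1 = 1
p8 (pos 8,9,10,11,12,13,14,15): XOR of data positions = 0⊕1⊕0⊕0⊕1⊕0⊕1 = 1
Codeword: 111111110100101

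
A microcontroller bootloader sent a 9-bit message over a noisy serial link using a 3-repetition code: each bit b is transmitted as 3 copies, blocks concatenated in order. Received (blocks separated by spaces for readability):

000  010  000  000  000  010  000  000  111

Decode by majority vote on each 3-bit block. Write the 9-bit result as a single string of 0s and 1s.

Block 1 (000): 0 ones → 0
Block 2 (010): 1 one → 0
Block 3 (000): 0 ones → 0
Block 4 (000): 0 ones → 0
Block 5 (000): 0 ones → 0
Block 6 (010): 1 one → 0
Block 7 (000): 0 ones → 0
Block 8 (000): 0 ones → 0
Block 9 (111): 3 ones → 1

000000001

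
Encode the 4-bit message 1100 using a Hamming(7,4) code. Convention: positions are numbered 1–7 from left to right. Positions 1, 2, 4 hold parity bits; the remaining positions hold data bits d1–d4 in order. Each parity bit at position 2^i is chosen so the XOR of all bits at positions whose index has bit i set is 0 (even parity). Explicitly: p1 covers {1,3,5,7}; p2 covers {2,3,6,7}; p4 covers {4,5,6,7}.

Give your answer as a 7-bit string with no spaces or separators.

0111100

Place data at non-parity positions: p1 p2 1 p4 1 0 0
p1 (pos 1,3,5,7): XOR of data positions = 1⊕1⊕0 = 0
p2 (pos 2,3,6,7): XOR of data positions = 1⊕0⊕0 = 1
p4 (pos 4,5,6,7): XOR of data positions = 1⊕0⊕0 = 1
Codeword: 0111100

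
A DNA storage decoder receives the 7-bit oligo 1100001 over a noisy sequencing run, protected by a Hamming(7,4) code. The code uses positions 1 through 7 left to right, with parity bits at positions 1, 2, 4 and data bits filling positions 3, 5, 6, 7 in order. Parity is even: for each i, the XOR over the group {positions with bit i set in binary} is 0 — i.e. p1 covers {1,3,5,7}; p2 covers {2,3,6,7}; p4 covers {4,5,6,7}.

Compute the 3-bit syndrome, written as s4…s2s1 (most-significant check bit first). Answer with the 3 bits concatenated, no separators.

100

s1 (pos 1,3,5,7): 1⊕0⊕0⊕1 = 0
s2 (pos 2,3,6,7): 1⊕0⊕0⊕1 = 0
s4 (pos 4,5,6,7): 0⊕0⊕0⊕1 = 1
Syndrome s4…s1 = 100 → error at position 4.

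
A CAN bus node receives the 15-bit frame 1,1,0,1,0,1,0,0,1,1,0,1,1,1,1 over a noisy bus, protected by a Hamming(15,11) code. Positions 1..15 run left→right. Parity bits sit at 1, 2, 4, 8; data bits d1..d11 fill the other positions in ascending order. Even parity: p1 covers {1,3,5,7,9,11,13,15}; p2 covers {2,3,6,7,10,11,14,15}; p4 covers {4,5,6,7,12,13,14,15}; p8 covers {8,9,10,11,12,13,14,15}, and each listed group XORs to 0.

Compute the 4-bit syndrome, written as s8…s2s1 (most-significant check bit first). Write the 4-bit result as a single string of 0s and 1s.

s1 (pos 1,3,5,7,9,11,13,15): 1⊕0⊕0⊕0⊕1⊕0⊕1⊕1 = 0
s2 (pos 2,3,6,7,10,11,14,15): 1⊕0⊕1⊕0⊕1⊕0⊕1⊕1 = 1
s4 (pos 4,5,6,7,12,13,14,15): 1⊕0⊕1⊕0⊕1⊕1⊕1⊕1 = 0
s8 (pos 8,9,10,11,12,13,14,15): 0⊕1⊕1⊕0⊕1⊕1⊕1⊕1 = 0
Syndrome s8…s1 = 0010 → error at position 2.

0010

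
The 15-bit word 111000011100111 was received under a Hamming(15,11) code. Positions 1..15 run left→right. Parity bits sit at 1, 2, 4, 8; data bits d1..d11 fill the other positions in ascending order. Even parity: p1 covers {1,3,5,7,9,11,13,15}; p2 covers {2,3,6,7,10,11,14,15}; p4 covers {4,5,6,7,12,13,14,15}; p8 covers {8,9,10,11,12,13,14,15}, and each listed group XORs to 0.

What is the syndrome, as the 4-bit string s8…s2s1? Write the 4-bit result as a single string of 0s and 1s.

0111

s1 (pos 1,3,5,7,9,11,13,15): 1⊕1⊕0⊕0⊕1⊕0⊕1⊕1 = 1
s2 (pos 2,3,6,7,10,11,14,15): 1⊕1⊕0⊕0⊕1⊕0⊕1⊕1 = 1
s4 (pos 4,5,6,7,12,13,14,15): 0⊕0⊕0⊕0⊕0⊕1⊕1⊕1 = 1
s8 (pos 8,9,10,11,12,13,14,15): 1⊕1⊕1⊕0⊕0⊕1⊕1⊕1 = 0
Syndrome s8…s1 = 0111 → error at position 7.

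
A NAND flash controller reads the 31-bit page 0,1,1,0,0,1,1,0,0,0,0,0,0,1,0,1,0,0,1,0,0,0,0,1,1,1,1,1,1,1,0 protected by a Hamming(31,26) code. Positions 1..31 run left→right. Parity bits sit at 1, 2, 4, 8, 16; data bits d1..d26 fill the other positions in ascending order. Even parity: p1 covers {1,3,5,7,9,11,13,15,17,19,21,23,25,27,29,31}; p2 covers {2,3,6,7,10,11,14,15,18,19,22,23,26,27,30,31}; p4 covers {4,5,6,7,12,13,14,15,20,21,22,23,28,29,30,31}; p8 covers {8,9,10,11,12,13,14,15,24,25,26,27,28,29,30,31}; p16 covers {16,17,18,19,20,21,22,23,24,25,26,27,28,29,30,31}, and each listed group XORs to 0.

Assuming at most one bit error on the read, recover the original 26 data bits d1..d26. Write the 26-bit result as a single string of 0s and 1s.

10110000010011000011111110

s1 (pos 1,3,5,7,9,11,13,15,17,19,21,23,25,27,29,31): 0⊕1⊕0⊕1⊕0⊕0⊕0⊕0⊕0⊕1⊕0⊕0⊕1⊕1⊕1⊕0 = 0
s2 (pos 2,3,6,7,10,11,14,15,18,19,22,23,26,27,30,31): 1⊕1⊕1⊕1⊕0⊕0⊕1⊕0⊕0⊕1⊕0⊕0⊕1⊕1⊕1⊕0 = 1
s4 (pos 4,5,6,7,12,13,14,15,20,21,22,23,28,29,30,31): 0⊕0⊕1⊕1⊕0⊕0⊕1⊕0⊕0⊕0⊕0⊕0⊕1⊕1⊕1⊕0 = 0
s8 (pos 8,9,10,11,12,13,14,15,24,25,26,27,28,29,30,31): 0⊕0⊕0⊕0⊕0⊕0⊕1⊕0⊕1⊕1⊕1⊕1⊕1⊕1⊕1⊕0 = 0
s16 (pos 16,17,18,19,20,21,22,23,24,25,26,27,28,29,30,31): 1⊕0⊕0⊕1⊕0⊕0⊕0⊕0⊕1⊕1⊕1⊕1⊕1⊕1⊕1⊕0 = 1
Syndrome s16…s1 = 10010 → error at position 18.
Flip position 18: 0110011000000101001000011111110 → 0110011000000101011000011111110
Read data bits from positions 3,5,6,7,9,10,11,12,13,14,15,17,18,19,20,21,22,23,24,25,26,27,28,29,30,31: 10110000010011000011111110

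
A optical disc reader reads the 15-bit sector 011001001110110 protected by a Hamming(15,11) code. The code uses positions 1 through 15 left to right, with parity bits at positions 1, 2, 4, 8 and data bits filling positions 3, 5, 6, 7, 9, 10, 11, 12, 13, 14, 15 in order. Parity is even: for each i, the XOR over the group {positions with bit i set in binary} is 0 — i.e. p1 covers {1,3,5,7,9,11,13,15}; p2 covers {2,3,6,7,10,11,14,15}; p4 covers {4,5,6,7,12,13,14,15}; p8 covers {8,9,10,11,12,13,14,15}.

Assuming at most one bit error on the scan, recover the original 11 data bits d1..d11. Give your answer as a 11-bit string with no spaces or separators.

10101111110

s1 (pos 1,3,5,7,9,11,13,15): 0⊕1⊕0⊕0⊕1⊕1⊕1⊕0 = 0
s2 (pos 2,3,6,7,10,11,14,15): 1⊕1⊕1⊕0⊕1⊕1⊕1⊕0 = 0
s4 (pos 4,5,6,7,12,13,14,15): 0⊕0⊕1⊕0⊕0⊕1⊕1⊕0 = 1
s8 (pos 8,9,10,11,12,13,14,15): 0⊕1⊕1⊕1⊕0⊕1⊕1⊕0 = 1
Syndrome s8…s1 = 1100 → error at position 12.
Flip position 12: 011001001110110 → 011001001111110
Read data bits from positions 3,5,6,7,9,10,11,12,13,14,15: 10101111110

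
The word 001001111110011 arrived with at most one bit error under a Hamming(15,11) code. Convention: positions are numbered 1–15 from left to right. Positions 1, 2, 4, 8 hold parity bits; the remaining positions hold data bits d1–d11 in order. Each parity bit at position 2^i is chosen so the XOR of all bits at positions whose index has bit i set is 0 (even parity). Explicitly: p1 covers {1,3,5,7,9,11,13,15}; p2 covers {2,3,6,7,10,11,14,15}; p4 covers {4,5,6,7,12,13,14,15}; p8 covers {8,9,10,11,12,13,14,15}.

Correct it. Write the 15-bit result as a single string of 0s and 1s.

000001111110011

s1 (pos 1,3,5,7,9,11,13,15): 0⊕1⊕0⊕1⊕1⊕1⊕0⊕1 = 1
s2 (pos 2,3,6,7,10,11,14,15): 0⊕1⊕1⊕1⊕1⊕1⊕1⊕1 = 1
s4 (pos 4,5,6,7,12,13,14,15): 0⊕0⊕1⊕1⊕0⊕0⊕1⊕1 = 0
s8 (pos 8,9,10,11,12,13,14,15): 1⊕1⊕1⊕1⊕0⊕0⊕1⊕1 = 0
Syndrome s8…s1 = 0011 → error at position 3.
Flip position 3: 001001111110011 → 000001111110011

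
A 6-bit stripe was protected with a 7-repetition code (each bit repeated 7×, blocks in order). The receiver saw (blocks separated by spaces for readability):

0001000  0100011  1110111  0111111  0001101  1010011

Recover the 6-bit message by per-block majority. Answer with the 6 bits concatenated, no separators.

001101

Block 1 (0001000): 1 one → 0
Block 2 (0100011): 3 ones → 0
Block 3 (1110111): 6 ones → 1
Block 4 (0111111): 6 ones → 1
Block 5 (0001101): 3 ones → 0
Block 6 (1010011): 4 ones → 1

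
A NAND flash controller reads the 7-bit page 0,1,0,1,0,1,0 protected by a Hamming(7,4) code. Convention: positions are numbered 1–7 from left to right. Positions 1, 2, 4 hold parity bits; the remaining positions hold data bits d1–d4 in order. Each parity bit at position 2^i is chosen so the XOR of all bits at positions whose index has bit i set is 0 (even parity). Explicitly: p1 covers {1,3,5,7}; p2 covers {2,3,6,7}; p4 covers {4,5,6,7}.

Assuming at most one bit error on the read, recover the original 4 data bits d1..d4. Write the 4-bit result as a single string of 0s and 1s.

0010

s1 (pos 1,3,5,7): 0⊕0⊕0⊕0 = 0
s2 (pos 2,3,6,7): 1⊕0⊕1⊕0 = 0
s4 (pos 4,5,6,7): 1⊕0⊕1⊕0 = 0
Syndrome s4…s1 = 000 → no error.
Read data bits from positions 3,5,6,7: 0010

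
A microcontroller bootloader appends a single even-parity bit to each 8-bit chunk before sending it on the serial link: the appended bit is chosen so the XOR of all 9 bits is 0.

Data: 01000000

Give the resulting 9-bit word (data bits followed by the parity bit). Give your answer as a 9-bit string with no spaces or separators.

010000001

XOR of the 8 data bits: 0⊕1⊕0⊕0⊕0⊕0⊕0⊕0 = 1
Parity bit = 1 (so all 9 bits XOR to 0).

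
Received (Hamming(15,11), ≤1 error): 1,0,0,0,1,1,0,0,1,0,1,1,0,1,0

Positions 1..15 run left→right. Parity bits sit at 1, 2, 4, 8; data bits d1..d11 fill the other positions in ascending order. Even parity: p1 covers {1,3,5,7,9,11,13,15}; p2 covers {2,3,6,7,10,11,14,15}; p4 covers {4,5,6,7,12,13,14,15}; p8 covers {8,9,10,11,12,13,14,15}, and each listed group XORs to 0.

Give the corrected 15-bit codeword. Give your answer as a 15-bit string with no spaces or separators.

110011001011010

s1 (pos 1,3,5,7,9,11,13,15): 1⊕0⊕1⊕0⊕1⊕1⊕0⊕0 = 0
s2 (pos 2,3,6,7,10,11,14,15): 0⊕0⊕1⊕0⊕0⊕1⊕1⊕0 = 1
s4 (pos 4,5,6,7,12,13,14,15): 0⊕1⊕1⊕0⊕1⊕0⊕1⊕0 = 0
s8 (pos 8,9,10,11,12,13,14,15): 0⊕1⊕0⊕1⊕1⊕0⊕1⊕0 = 0
Syndrome s8…s1 = 0010 → error at position 2.
Flip position 2: 100011001011010 → 110011001011010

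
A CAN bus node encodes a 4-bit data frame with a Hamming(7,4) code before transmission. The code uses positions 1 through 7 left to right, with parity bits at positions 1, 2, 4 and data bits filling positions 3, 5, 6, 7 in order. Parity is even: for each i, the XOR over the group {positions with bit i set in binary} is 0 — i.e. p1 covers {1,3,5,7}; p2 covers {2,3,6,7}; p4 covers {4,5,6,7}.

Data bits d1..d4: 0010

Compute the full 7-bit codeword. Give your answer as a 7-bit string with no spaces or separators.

0101010

Place data at non-parity positions: p1 p2 0 p4 0 1 0
p1 (pos 1,3,5,7): XOR of data positions = 0⊕0⊕0 = 0
p2 (pos 2,3,6,7): XOR of data positions = 0⊕1⊕0 = 1
p4 (pos 4,5,6,7): XOR of data positions = 0⊕1⊕0 = 1
Codeword: 0101010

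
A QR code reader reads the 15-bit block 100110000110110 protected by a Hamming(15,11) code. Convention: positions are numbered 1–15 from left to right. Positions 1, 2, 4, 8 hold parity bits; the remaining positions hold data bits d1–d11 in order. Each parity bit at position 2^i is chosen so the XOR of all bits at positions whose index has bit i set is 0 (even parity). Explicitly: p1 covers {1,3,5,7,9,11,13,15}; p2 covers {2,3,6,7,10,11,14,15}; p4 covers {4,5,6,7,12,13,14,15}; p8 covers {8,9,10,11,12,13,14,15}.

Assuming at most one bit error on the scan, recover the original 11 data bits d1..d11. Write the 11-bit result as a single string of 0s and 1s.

01000110110

s1 (pos 1,3,5,7,9,11,13,15): 1⊕0⊕1⊕0⊕0⊕1⊕1⊕0 = 0
s2 (pos 2,3,6,7,10,11,14,15): 0⊕0⊕0⊕0⊕1⊕1⊕1⊕0 = 1
s4 (pos 4,5,6,7,12,13,14,15): 1⊕1⊕0⊕0⊕0⊕1⊕1⊕0 = 0
s8 (pos 8,9,10,11,12,13,14,15): 0⊕0⊕1⊕1⊕0⊕1⊕1⊕0 = 0
Syndrome s8…s1 = 0010 → error at position 2.
Flip position 2: 100110000110110 → 110110000110110
Read data bits from positions 3,5,6,7,9,10,11,12,13,14,15: 01000110110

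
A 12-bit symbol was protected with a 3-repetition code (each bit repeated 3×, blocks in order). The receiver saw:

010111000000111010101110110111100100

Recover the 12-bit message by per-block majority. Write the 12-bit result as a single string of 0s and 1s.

Block 1 (010): 1 one → 0
Block 2 (111): 3 ones → 1
Block 3 (000): 0 ones → 0
Block 4 (000): 0 ones → 0
Block 5 (111): 3 ones → 1
Block 6 (010): 1 one → 0
Block 7 (101): 2 ones → 1
Block 8 (110): 2 ones → 1
Block 9 (110): 2 ones → 1
Block 10 (111): 3 ones → 1
Block 11 (100): 1 one → 0
Block 12 (100): 1 one → 0

010010111100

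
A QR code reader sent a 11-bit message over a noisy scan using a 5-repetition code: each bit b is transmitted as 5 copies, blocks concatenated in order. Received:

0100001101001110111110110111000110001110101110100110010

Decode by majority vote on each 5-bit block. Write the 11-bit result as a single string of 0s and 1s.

01111101100

Block 1 (01000): 1 one → 0
Block 2 (01101): 3 ones → 1
Block 3 (00111): 3 ones → 1
Block 4 (01111): 4 ones → 1
Block 5 (10110): 3 ones → 1
Block 6 (11100): 3 ones → 1
Block 7 (01100): 2 ones → 0
Block 8 (01110): 3 ones → 1
Block 9 (10111): 4 ones → 1
Block 10 (01001): 2 ones → 0
Block 11 (10010): 2 ones → 0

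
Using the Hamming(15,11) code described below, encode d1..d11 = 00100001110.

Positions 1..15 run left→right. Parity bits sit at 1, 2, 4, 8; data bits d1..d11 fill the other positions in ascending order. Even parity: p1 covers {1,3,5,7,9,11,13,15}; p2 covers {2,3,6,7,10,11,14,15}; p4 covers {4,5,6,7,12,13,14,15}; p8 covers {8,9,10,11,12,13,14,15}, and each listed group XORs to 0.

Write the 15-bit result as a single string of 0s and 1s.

Place data at non-parity positions: p1 p2 0 p4 0 1 0 p8 0 0 0 1 1 1 0
p1 (pos 1,3,5,7,9,11,13,15): XOR of data positions = 0⊕0⊕0⊕0⊕0⊕1⊕0 = 1
p2 (pos 2,3,6,7,10,11,14,15): XOR of data positions = 0⊕1⊕0⊕0⊕0⊕1⊕0 = 0
p4 (pos 4,5,6,7,12,13,14,15): XOR of data positions = 0⊕1⊕0⊕1⊕1⊕1⊕0 = 0
p8 (pos 8,9,10,11,12,13,14,15): XOR of data positions = 0⊕0⊕0⊕1⊕1⊕1⊕0 = 1
Codeword: 100001010001110

100001010001110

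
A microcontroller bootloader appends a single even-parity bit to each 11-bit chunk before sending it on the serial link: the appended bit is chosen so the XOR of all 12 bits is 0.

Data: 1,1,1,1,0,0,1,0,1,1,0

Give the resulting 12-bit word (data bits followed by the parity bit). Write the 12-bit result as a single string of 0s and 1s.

XOR of the 11 data bits: 1⊕1⊕1⊕1⊕0⊕0⊕1⊕0⊕1⊕1⊕0 = 1
Parity bit = 1 (so all 12 bits XOR to 0).

111100101101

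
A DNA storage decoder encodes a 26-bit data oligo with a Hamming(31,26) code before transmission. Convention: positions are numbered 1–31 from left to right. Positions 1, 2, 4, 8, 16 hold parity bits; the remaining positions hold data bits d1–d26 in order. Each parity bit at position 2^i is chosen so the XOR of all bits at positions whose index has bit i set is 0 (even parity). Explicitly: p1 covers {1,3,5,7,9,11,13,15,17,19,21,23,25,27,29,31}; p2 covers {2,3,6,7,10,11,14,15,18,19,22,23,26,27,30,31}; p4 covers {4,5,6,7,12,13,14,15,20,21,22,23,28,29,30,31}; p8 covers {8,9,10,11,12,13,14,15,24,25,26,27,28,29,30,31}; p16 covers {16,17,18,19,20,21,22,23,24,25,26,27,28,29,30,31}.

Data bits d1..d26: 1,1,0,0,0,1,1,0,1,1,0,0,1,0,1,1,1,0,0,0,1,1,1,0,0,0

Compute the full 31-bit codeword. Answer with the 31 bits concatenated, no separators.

Place data at non-parity positions: p1 p2 1 p4 1 0 0 p8 0 1 1 0 1 1 0 p16 0 1 0 1 1 1 0 0 0 1 1 1 0 0 0
p1 (pos 1,3,5,7,9,11,13,15,17,19,21,23,25,27,29,31): XOR of data positions = 1⊕1⊕0⊕0⊕1⊕1⊕0⊕0⊕0⊕1⊕0⊕0⊕1⊕0⊕0 = 0
p2 (pos 2,3,6,7,10,11,14,15,18,19,22,23,26,27,30,31): XOR of data positions = 1⊕0⊕0⊕1⊕1⊕1⊕0⊕1⊕0⊕1⊕0⊕1⊕1⊕0⊕0 = 0
p4 (pos 4,5,6,7,12,13,14,15,20,21,22,23,28,29,30,31): XOR of data positions = 1⊕0⊕0⊕0⊕1⊕1⊕0⊕1⊕1⊕1⊕0⊕1⊕0⊕0⊕0 = 1
p8 (pos 8,9,10,11,12,13,14,15,24,25,26,27,28,29,30,31): XOR of data positions = 0⊕1⊕1⊕0⊕1⊕1⊕0⊕0⊕0⊕1⊕1⊕1⊕0⊕0⊕0 = 1
p16 (pos 16,17,18,19,20,21,22,23,24,25,26,27,28,29,30,31): XOR of data positions = 0⊕1⊕0⊕1⊕1⊕1⊕0⊕0⊕0⊕1⊕1⊕1⊕0⊕0⊕0 = 1
Codeword: 0011100101101101010111000111000

0011100101101101010111000111000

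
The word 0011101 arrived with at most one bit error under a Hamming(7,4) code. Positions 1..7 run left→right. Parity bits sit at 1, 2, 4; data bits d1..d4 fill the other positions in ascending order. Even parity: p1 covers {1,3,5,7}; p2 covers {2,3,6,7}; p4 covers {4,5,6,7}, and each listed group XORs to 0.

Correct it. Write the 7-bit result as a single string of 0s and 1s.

s1 (pos 1,3,5,7): 0⊕1⊕1⊕1 = 1
s2 (pos 2,3,6,7): 0⊕1⊕0⊕1 = 0
s4 (pos 4,5,6,7): 1⊕1⊕0⊕1 = 1
Syndrome s4…s1 = 101 → error at position 5.
Flip position 5: 0011101 → 0011001

0011001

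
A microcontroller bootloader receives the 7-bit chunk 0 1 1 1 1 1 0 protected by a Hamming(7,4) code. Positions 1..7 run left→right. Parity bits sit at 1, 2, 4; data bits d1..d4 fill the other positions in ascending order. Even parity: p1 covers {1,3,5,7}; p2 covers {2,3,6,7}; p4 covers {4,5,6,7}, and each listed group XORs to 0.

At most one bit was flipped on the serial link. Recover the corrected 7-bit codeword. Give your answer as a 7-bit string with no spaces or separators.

0111100

s1 (pos 1,3,5,7): 0⊕1⊕1⊕0 = 0
s2 (pos 2,3,6,7): 1⊕1⊕1⊕0 = 1
s4 (pos 4,5,6,7): 1⊕1⊕1⊕0 = 1
Syndrome s4…s1 = 110 → error at position 6.
Flip position 6: 0111110 → 0111100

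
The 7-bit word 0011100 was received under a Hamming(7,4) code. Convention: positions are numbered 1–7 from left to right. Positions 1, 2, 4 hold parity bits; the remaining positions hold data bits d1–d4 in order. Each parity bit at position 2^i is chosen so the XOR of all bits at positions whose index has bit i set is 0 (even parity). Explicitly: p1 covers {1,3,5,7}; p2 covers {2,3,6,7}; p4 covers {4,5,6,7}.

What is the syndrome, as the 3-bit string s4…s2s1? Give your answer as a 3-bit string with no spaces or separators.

010

s1 (pos 1,3,5,7): 0⊕1⊕1⊕0 = 0
s2 (pos 2,3,6,7): 0⊕1⊕0⊕0 = 1
s4 (pos 4,5,6,7): 1⊕1⊕0⊕0 = 0
Syndrome s4…s1 = 010 → error at position 2.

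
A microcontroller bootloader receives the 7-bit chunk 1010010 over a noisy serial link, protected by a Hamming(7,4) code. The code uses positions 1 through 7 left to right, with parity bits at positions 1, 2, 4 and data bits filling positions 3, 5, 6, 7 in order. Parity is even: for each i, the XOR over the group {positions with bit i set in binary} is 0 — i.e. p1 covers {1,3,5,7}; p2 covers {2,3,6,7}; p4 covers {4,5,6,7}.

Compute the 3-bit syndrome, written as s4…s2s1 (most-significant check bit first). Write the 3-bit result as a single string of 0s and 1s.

100

s1 (pos 1,3,5,7): 1⊕1⊕0⊕0 = 0
s2 (pos 2,3,6,7): 0⊕1⊕1⊕0 = 0
s4 (pos 4,5,6,7): 0⊕0⊕1⊕0 = 1
Syndrome s4…s1 = 100 → error at position 4.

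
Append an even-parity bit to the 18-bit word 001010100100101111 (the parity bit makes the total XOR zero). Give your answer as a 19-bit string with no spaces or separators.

0010101001001011111

XOR of the 18 data bits: 0⊕0⊕1⊕0⊕1⊕0⊕1⊕0⊕0⊕1⊕0⊕0⊕1⊕0⊕1⊕1⊕1⊕1 = 1
Parity bit = 1 (so all 19 bits XOR to 0).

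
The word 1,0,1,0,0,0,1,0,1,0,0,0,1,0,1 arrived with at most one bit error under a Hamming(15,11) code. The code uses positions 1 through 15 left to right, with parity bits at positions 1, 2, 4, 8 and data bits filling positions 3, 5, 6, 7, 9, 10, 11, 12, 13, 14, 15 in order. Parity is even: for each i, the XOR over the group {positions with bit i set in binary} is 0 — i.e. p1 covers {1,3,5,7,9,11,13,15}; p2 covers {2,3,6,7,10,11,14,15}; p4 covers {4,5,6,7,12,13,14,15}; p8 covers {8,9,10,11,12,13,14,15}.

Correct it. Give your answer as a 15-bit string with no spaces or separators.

s1 (pos 1,3,5,7,9,11,13,15): 1⊕1⊕0⊕1⊕1⊕0⊕1⊕1 = 0
s2 (pos 2,3,6,7,10,11,14,15): 0⊕1⊕0⊕1⊕0⊕0⊕0⊕1 = 1
s4 (pos 4,5,6,7,12,13,14,15): 0⊕0⊕0⊕1⊕0⊕1⊕0⊕1 = 1
s8 (pos 8,9,10,11,12,13,14,15): 0⊕1⊕0⊕0⊕0⊕1⊕0⊕1 = 1
Syndrome s8…s1 = 1110 → error at position 14.
Flip position 14: 101000101000101 → 101000101000111

101000101000111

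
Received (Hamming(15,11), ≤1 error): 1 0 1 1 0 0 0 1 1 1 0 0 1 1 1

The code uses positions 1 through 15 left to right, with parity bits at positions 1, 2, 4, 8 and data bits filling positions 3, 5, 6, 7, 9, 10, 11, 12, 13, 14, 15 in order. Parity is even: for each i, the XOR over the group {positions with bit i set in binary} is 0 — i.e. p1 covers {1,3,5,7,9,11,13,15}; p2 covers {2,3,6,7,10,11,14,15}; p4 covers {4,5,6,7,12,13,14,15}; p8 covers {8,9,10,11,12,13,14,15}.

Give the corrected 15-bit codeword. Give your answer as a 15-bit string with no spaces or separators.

001100011100111

s1 (pos 1,3,5,7,9,11,13,15): 1⊕1⊕0⊕0⊕1⊕0⊕1⊕1 = 1
s2 (pos 2,3,6,7,10,11,14,15): 0⊕1⊕0⊕0⊕1⊕0⊕1⊕1 = 0
s4 (pos 4,5,6,7,12,13,14,15): 1⊕0⊕0⊕0⊕0⊕1⊕1⊕1 = 0
s8 (pos 8,9,10,11,12,13,14,15): 1⊕1⊕1⊕0⊕0⊕1⊕1⊕1 = 0
Syndrome s8…s1 = 0001 → error at position 1.
Flip position 1: 101100011100111 → 001100011100111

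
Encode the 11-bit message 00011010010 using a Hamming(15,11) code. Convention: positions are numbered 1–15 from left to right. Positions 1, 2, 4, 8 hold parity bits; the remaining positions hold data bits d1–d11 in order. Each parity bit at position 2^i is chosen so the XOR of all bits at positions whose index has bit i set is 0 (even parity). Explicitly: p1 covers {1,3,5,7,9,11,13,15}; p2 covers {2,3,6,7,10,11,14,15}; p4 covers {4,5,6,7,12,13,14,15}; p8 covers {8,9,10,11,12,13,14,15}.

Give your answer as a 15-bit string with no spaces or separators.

Place data at non-parity positions: p1 p2 0 p4 0 0 1 p8 1 0 1 0 0 1 0
p1 (pos 1,3,5,7,9,11,13,15): XOR of data positions = 0⊕0⊕1⊕1⊕1⊕0⊕0 = 1
p2 (pos 2,3,6,7,10,11,14,15): XOR of data positions = 0⊕0⊕1⊕0⊕1⊕1⊕0 = 1
p4 (pos 4,5,6,7,12,13,14,15): XOR of data positions = 0⊕0⊕1⊕0⊕0⊕1⊕0 = 0
p8 (pos 8,9,10,11,12,13,14,15): XOR of data positions = 1⊕0⊕1⊕0⊕0⊕1⊕0 = 1
Codeword: 110000111010010

110000111010010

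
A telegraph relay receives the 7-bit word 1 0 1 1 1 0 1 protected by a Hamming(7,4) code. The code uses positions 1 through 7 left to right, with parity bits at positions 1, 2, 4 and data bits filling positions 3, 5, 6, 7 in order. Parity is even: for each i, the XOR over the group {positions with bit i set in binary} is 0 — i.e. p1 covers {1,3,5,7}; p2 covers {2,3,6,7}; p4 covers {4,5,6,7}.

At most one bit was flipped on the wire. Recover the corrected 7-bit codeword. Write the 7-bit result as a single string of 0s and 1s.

s1 (pos 1,3,5,7): 1⊕1⊕1⊕1 = 0
s2 (pos 2,3,6,7): 0⊕1⊕0⊕1 = 0
s4 (pos 4,5,6,7): 1⊕1⊕0⊕1 = 1
Syndrome s4…s1 = 100 → error at position 4.
Flip position 4: 1011101 → 1010101

1010101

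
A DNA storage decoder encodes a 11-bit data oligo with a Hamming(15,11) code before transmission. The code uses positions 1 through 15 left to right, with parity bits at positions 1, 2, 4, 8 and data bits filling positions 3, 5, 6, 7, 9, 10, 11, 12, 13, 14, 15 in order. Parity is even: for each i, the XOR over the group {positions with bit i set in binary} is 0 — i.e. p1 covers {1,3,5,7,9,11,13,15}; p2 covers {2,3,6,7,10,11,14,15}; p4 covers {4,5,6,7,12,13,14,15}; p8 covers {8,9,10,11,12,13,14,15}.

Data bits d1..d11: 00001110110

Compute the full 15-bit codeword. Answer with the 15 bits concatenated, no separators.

110000011110110

Place data at non-parity positions: p1 p2 0 p4 0 0 0 p8 1 1 1 0 1 1 0
p1 (pos 1,3,5,7,9,11,13,15): XOR of data positions = 0⊕0⊕0⊕1⊕1⊕1⊕0 = 1
p2 (pos 2,3,6,7,10,11,14,15): XOR of data positions = 0⊕0⊕0⊕1⊕1⊕1⊕0 = 1
p4 (pos 4,5,6,7,12,13,14,15): XOR of data positions = 0⊕0⊕0⊕0⊕1⊕1⊕0 = 0
p8 (pos 8,9,10,11,12,13,14,15): XOR of data positions = 1⊕1⊕1⊕0⊕1⊕1⊕0 = 1
Codeword: 110000011110110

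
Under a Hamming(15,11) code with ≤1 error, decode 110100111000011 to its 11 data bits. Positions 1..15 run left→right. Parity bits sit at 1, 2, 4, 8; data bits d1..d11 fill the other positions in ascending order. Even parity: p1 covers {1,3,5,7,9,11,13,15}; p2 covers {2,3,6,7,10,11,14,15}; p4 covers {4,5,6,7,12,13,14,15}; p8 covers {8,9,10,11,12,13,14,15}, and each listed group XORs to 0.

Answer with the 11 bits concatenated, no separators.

00011000011

s1 (pos 1,3,5,7,9,11,13,15): 1⊕0⊕0⊕1⊕1⊕0⊕0⊕1 = 0
s2 (pos 2,3,6,7,10,11,14,15): 1⊕0⊕0⊕1⊕0⊕0⊕1⊕1 = 0
s4 (pos 4,5,6,7,12,13,14,15): 1⊕0⊕0⊕1⊕0⊕0⊕1⊕1 = 0
s8 (pos 8,9,10,11,12,13,14,15): 1⊕1⊕0⊕0⊕0⊕0⊕1⊕1 = 0
Syndrome s8…s1 = 0000 → no error.
Read data bits from positions 3,5,6,7,9,10,11,12,13,14,15: 00011000011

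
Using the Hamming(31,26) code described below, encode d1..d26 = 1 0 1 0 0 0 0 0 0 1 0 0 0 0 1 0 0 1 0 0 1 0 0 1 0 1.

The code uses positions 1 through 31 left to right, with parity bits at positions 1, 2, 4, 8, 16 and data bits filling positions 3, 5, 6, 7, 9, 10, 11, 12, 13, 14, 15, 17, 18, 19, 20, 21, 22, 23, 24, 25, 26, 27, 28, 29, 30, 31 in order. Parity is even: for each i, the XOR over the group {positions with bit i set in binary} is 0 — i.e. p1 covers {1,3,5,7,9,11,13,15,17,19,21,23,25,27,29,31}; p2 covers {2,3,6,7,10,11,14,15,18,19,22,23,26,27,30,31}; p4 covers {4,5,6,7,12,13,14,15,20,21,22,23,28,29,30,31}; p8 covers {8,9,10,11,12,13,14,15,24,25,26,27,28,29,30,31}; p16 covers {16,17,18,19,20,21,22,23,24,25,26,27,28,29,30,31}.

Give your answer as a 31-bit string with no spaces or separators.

0010010000000101000100100100101

Place data at non-parity positions: p1 p2 1 p4 0 1 0 p8 0 0 0 0 0 1 0 p16 0 0 0 1 0 0 1 0 0 1 0 0 1 0 1
p1 (pos 1,3,5,7,9,11,13,15,17,19,21,23,25,27,29,31): XOR of data positions = 1⊕0⊕0⊕0⊕0⊕0⊕0⊕0⊕0⊕0⊕1⊕0⊕0⊕1⊕1 = 0
p2 (pos 2,3,6,7,10,11,14,15,18,19,22,23,26,27,30,31): XOR of data positions = 1⊕1⊕0⊕0⊕0⊕1⊕0⊕0⊕0⊕0⊕1⊕1⊕0⊕0⊕1 = 0
p4 (pos 4,5,6,7,12,13,14,15,20,21,22,23,28,29,30,31): XOR of data positions = 0⊕1⊕0⊕0⊕0⊕1⊕0⊕1⊕0⊕0⊕1⊕0⊕1⊕0⊕1 = 0
p8 (pos 8,9,10,11,12,13,14,15,24,25,26,27,28,29,30,31): XOR of data positions = 0⊕0⊕0⊕0⊕0⊕1⊕0⊕0⊕0⊕1⊕0⊕0⊕1⊕0⊕1 = 0
p16 (pos 16,17,18,19,20,21,22,23,24,25,26,27,28,29,30,31): XOR of data positions = 0⊕0⊕0⊕1⊕0⊕0⊕1⊕0⊕0⊕1⊕0⊕0⊕1⊕0⊕1 = 1
Codeword: 0010010000000101000100100100101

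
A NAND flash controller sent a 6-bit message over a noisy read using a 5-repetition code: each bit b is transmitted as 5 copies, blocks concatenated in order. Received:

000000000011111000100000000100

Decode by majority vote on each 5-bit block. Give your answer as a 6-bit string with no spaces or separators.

001000

Block 1 (00000): 0 ones → 0
Block 2 (00000): 0 ones → 0
Block 3 (11111): 5 ones → 1
Block 4 (00010): 1 one → 0
Block 5 (00000): 0 ones → 0
Block 6 (00100): 1 one → 0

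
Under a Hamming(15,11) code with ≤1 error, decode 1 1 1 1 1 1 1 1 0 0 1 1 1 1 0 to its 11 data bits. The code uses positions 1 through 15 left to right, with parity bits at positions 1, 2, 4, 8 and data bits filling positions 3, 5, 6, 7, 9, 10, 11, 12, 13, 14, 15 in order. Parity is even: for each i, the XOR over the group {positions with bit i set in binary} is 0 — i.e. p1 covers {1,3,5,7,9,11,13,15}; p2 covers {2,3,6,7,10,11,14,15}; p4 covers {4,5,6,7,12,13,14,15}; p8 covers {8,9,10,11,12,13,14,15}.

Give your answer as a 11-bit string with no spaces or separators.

s1 (pos 1,3,5,7,9,11,13,15): 1⊕1⊕1⊕1⊕0⊕1⊕1⊕0 = 0
s2 (pos 2,3,6,7,10,11,14,15): 1⊕1⊕1⊕1⊕0⊕1⊕1⊕0 = 0
s4 (pos 4,5,6,7,12,13,14,15): 1⊕1⊕1⊕1⊕1⊕1⊕1⊕0 = 1
s8 (pos 8,9,10,11,12,13,14,15): 1⊕0⊕0⊕1⊕1⊕1⊕1⊕0 = 1
Syndrome s8…s1 = 1100 → error at position 12.
Flip position 12: 111111110011110 → 111111110010110
Read data bits from positions 3,5,6,7,9,10,11,12,13,14,15: 11110010110

11110010110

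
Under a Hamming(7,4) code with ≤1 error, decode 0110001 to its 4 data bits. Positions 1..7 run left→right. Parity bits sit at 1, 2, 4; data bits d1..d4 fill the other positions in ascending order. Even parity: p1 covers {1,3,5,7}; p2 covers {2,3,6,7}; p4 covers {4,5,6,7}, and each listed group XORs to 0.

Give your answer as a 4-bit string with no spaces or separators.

1011

s1 (pos 1,3,5,7): 0⊕1⊕0⊕1 = 0
s2 (pos 2,3,6,7): 1⊕1⊕0⊕1 = 1
s4 (pos 4,5,6,7): 0⊕0⊕0⊕1 = 1
Syndrome s4…s1 = 110 → error at position 6.
Flip position 6: 0110001 → 0110011
Read data bits from positions 3,5,6,7: 1011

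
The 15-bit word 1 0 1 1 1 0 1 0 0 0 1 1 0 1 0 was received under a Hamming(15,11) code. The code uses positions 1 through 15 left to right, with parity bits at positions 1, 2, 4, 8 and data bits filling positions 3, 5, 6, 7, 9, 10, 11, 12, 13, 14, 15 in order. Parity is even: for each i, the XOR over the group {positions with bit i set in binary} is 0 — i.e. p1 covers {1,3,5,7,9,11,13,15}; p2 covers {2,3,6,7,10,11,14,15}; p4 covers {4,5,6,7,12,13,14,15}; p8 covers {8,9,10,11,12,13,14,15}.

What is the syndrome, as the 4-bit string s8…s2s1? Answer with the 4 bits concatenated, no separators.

1101

s1 (pos 1,3,5,7,9,11,13,15): 1⊕1⊕1⊕1⊕0⊕1⊕0⊕0 = 1
s2 (pos 2,3,6,7,10,11,14,15): 0⊕1⊕0⊕1⊕0⊕1⊕1⊕0 = 0
s4 (pos 4,5,6,7,12,13,14,15): 1⊕1⊕0⊕1⊕1⊕0⊕1⊕0 = 1
s8 (pos 8,9,10,11,12,13,14,15): 0⊕0⊕0⊕1⊕1⊕0⊕1⊕0 = 1
Syndrome s8…s1 = 1101 → error at position 13.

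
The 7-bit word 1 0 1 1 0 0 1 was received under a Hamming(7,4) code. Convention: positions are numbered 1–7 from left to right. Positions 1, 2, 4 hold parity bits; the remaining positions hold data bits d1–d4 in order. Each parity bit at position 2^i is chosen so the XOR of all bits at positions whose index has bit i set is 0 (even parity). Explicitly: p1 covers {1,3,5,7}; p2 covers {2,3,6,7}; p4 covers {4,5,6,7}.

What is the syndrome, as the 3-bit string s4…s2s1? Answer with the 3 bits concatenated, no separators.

s1 (pos 1,3,5,7): 1⊕1⊕0⊕1 = 1
s2 (pos 2,3,6,7): 0⊕1⊕0⊕1 = 0
s4 (pos 4,5,6,7): 1⊕0⊕0⊕1 = 0
Syndrome s4…s1 = 001 → error at position 1.

001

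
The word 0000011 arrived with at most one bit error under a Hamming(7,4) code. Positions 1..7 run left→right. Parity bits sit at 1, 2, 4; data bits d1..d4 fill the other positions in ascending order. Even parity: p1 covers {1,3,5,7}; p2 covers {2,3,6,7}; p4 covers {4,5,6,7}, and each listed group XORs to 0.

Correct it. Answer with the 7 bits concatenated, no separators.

s1 (pos 1,3,5,7): 0⊕0⊕0⊕1 = 1
s2 (pos 2,3,6,7): 0⊕0⊕1⊕1 = 0
s4 (pos 4,5,6,7): 0⊕0⊕1⊕1 = 0
Syndrome s4…s1 = 001 → error at position 1.
Flip position 1: 0000011 → 1000011

1000011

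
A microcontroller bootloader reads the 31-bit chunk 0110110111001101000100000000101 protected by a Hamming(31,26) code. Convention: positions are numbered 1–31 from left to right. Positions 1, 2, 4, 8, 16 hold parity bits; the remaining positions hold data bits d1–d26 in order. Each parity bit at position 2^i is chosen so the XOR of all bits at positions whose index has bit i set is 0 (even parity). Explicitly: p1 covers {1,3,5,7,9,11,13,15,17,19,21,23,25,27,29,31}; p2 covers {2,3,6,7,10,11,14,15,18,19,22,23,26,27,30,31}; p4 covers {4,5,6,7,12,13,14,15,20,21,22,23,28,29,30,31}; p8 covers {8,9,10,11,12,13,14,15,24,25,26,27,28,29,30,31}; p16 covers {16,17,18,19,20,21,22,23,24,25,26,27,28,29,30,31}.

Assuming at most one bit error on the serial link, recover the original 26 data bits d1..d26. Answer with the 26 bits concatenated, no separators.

11101101110000100000000101

s1 (pos 1,3,5,7,9,11,13,15,17,19,21,23,25,27,29,31): 0⊕1⊕1⊕0⊕1⊕0⊕1⊕0⊕0⊕0⊕0⊕0⊕0⊕0⊕1⊕1 = 0
s2 (pos 2,3,6,7,10,11,14,15,18,19,22,23,26,27,30,31): 1⊕1⊕1⊕0⊕1⊕0⊕1⊕0⊕0⊕0⊕0⊕0⊕0⊕0⊕0⊕1 = 0
s4 (pos 4,5,6,7,12,13,14,15,20,21,22,23,28,29,30,31): 0⊕1⊕1⊕0⊕0⊕1⊕1⊕0⊕1⊕0⊕0⊕0⊕0⊕1⊕0⊕1 = 1
s8 (pos 8,9,10,11,12,13,14,15,24,25,26,27,28,29,30,31): 1⊕1⊕1⊕0⊕0⊕1⊕1⊕0⊕0⊕0⊕0⊕0⊕0⊕1⊕0⊕1 = 1
s16 (pos 16,17,18,19,20,21,22,23,24,25,26,27,28,29,30,31): 1⊕0⊕0⊕0⊕1⊕0⊕0⊕0⊕0⊕0⊕0⊕0⊕0⊕1⊕0⊕1 = 0
Syndrome s16…s1 = 01100 → error at position 12.
Flip position 12: 0110110111001101000100000000101 → 0110110111011101000100000000101
Read data bits from positions 3,5,6,7,9,10,11,12,13,14,15,17,18,19,20,21,22,23,24,25,26,27,28,29,30,31: 11101101110000100000000101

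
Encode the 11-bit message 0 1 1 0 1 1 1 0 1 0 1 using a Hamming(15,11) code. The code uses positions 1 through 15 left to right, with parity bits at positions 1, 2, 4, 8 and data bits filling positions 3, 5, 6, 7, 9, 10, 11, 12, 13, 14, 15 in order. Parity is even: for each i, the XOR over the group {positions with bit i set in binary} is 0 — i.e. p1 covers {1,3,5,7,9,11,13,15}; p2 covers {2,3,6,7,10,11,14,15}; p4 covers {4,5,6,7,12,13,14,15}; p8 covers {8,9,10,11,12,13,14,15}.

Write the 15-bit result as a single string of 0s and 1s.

Place data at non-parity positions: p1 p2 0 p4 1 1 0 p8 1 1 1 0 1 0 1
p1 (pos 1,3,5,7,9,11,13,15): XOR of data positions = 0⊕1⊕0⊕1⊕1⊕1⊕1 = 1
p2 (pos 2,3,6,7,10,11,14,15): XOR of data positions = 0⊕1⊕0⊕1⊕1⊕0⊕1 = 0
p4 (pos 4,5,6,7,12,13,14,15): XOR of data positions = 1⊕1⊕0⊕0⊕1⊕0⊕1 = 0
p8 (pos 8,9,10,11,12,13,14,15): XOR of data positions = 1⊕1⊕1⊕0⊕1⊕0⊕1 = 1
Codeword: 100011011110101

100011011110101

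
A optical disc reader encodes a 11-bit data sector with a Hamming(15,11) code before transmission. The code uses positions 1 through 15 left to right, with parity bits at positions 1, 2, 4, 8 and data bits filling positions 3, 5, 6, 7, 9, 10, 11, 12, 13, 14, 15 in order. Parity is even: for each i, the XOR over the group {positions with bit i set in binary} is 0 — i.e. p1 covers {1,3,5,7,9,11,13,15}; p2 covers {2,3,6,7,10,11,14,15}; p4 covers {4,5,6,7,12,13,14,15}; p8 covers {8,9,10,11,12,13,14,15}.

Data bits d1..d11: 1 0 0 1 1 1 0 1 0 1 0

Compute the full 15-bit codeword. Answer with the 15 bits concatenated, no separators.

Place data at non-parity positions: p1 p2 1 p4 0 0 1 p8 1 1 0 1 0 1 0
p1 (pos 1,3,5,7,9,11,13,15): XOR of data positions = 1⊕0⊕1⊕1⊕0⊕0⊕0 = 1
p2 (pos 2,3,6,7,10,11,14,15): XOR of data positions = 1⊕0⊕1⊕1⊕0⊕1⊕0 = 0
p4 (pos 4,5,6,7,12,13,14,15): XOR of data positions = 0⊕0⊕1⊕1⊕0⊕1⊕0 = 1
p8 (pos 8,9,10,11,12,13,14,15): XOR of data positions = 1⊕1⊕0⊕1⊕0⊕1⊕0 = 0
Codeword: 101100101101010

101100101101010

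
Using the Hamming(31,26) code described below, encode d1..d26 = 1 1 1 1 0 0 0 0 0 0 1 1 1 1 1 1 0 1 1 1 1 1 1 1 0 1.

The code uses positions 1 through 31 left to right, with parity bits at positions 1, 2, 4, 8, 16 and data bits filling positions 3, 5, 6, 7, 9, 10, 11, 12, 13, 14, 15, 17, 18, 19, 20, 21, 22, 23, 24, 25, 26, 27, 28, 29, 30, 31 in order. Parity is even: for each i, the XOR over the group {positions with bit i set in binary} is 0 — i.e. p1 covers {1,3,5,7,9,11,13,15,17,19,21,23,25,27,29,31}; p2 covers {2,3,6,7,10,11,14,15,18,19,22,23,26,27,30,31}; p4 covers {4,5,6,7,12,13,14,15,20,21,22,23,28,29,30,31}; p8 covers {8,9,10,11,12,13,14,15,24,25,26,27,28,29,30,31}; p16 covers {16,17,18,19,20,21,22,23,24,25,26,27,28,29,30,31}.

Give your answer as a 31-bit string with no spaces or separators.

Place data at non-parity positions: p1 p2 1 p4 1 1 1 p8 0 0 0 0 0 0 1 p16 1 1 1 1 1 0 1 1 1 1 1 1 1 0 1
p1 (pos 1,3,5,7,9,11,13,15,17,19,21,23,25,27,29,31): XOR of data positions = 1⊕1⊕1⊕0⊕0⊕0⊕1⊕1⊕1⊕1⊕1⊕1⊕1⊕1⊕1 = 0
p2 (pos 2,3,6,7,10,11,14,15,18,19,22,23,26,27,30,31): XOR of data positions = 1⊕1⊕1⊕0⊕0⊕0⊕1⊕1⊕1⊕0⊕1⊕1⊕1⊕0⊕1 = 0
p4 (pos 4,5,6,7,12,13,14,15,20,21,22,23,28,29,30,31): XOR of data positions = 1⊕1⊕1⊕0⊕0⊕0⊕1⊕1⊕1⊕0⊕1⊕1⊕1⊕0⊕1 = 0
p8 (pos 8,9,10,11,12,13,14,15,24,25,26,27,28,29,30,31): XOR of data positions = 0⊕0⊕0⊕0⊕0⊕0⊕1⊕1⊕1⊕1⊕1⊕1⊕1⊕0⊕1 = 0
p16 (pos 16,17,18,19,20,21,22,23,24,25,26,27,28,29,30,31): XOR of data positions = 1⊕1⊕1⊕1⊕1⊕0⊕1⊕1⊕1⊕1⊕1⊕1⊕1⊕0⊕1 = 1
Codeword: 0010111000000011111110111111101

0010111000000011111110111111101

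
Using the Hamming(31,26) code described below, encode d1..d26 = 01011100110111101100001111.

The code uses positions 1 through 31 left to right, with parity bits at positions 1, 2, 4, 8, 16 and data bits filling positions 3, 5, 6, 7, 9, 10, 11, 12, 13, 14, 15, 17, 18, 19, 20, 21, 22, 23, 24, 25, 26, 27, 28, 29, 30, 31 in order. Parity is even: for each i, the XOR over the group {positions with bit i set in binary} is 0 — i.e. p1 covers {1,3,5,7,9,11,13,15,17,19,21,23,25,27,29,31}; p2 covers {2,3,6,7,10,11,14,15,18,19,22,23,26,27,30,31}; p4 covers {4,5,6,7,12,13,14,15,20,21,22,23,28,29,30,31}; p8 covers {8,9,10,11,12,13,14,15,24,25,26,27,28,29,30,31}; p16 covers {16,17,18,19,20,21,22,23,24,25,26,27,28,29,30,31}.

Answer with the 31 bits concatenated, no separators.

Place data at non-parity positions: p1 p2 0 p4 1 0 1 p8 1 1 0 0 1 1 0 p16 1 1 1 1 0 1 1 0 0 0 0 1 1 1 1
p1 (pos 1,3,5,7,9,11,13,15,17,19,21,23,25,27,29,31): XOR of data positions = 0⊕1⊕1⊕1⊕0⊕1⊕0⊕1⊕1⊕0⊕1⊕0⊕0⊕1⊕1 = 1
p2 (pos 2,3,6,7,10,11,14,15,18,19,22,23,26,27,30,31): XOR of data positions = 0⊕0⊕1⊕1⊕0⊕1⊕0⊕1⊕1⊕1⊕1⊕0⊕0⊕1⊕1 = 1
p4 (pos 4,5,6,7,12,13,14,15,20,21,22,23,28,29,30,31): XOR of data positions = 1⊕0⊕1⊕0⊕1⊕1⊕0⊕1⊕0⊕1⊕1⊕1⊕1⊕1⊕1 = 1
p8 (pos 8,9,10,11,12,13,14,15,24,25,26,27,28,29,30,31): XOR of data positions = 1⊕1⊕0⊕0⊕1⊕1⊕0⊕0⊕0⊕0⊕0⊕1⊕1⊕1⊕1 = 0
p16 (pos 16,17,18,19,20,21,22,23,24,25,26,27,28,29,30,31): XOR of data positions = 1⊕1⊕1⊕1⊕0⊕1⊕1⊕0⊕0⊕0⊕0⊕1⊕1⊕1⊕1 = 0
Codeword: 1101101011001100111101100001111

1101101011001100111101100001111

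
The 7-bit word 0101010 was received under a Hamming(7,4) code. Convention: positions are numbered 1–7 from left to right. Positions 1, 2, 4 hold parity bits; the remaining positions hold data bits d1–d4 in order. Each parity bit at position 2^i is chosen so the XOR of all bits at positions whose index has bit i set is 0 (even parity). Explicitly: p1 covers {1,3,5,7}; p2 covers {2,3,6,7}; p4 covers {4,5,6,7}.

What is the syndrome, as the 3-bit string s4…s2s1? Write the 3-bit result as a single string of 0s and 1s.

s1 (pos 1,3,5,7): 0⊕0⊕0⊕0 = 0
s2 (pos 2,3,6,7): 1⊕0⊕1⊕0 = 0
s4 (pos 4,5,6,7): 1⊕0⊕1⊕0 = 0
Syndrome s4…s1 = 000 → no error.

000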